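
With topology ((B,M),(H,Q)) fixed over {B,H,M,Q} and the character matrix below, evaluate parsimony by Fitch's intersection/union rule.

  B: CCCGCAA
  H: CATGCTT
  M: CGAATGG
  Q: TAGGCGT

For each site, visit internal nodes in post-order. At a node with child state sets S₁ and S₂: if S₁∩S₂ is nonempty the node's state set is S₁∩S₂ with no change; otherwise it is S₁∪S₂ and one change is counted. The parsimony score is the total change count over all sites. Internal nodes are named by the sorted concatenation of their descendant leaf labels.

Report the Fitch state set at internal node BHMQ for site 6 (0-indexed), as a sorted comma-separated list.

[col 0] BM: children B:{C}, M:{C} ∩→ {C}; cost 0
[col 0] HQ: children H:{C}, Q:{T} ∪→ {C,T}; cost 1
[col 0] BHMQ: children BM:{C}, HQ:{C,T} ∩→ {C}; cost 0
[col 1] BM: children B:{C}, M:{G} ∪→ {C,G}; cost 1
[col 1] HQ: children H:{A}, Q:{A} ∩→ {A}; cost 0
[col 1] BHMQ: children BM:{C,G}, HQ:{A} ∪→ {A,C,G}; cost 1
[col 2] BM: children B:{C}, M:{A} ∪→ {A,C}; cost 1
[col 2] HQ: children H:{T}, Q:{G} ∪→ {G,T}; cost 1
[col 2] BHMQ: children BM:{A,C}, HQ:{G,T} ∪→ {A,C,G,T}; cost 1
[col 3] BM: children B:{G}, M:{A} ∪→ {A,G}; cost 1
[col 3] HQ: children H:{G}, Q:{G} ∩→ {G}; cost 0
[col 3] BHMQ: children BM:{A,G}, HQ:{G} ∩→ {G}; cost 0
[col 4] BM: children B:{C}, M:{T} ∪→ {C,T}; cost 1
[col 4] HQ: children H:{C}, Q:{C} ∩→ {C}; cost 0
[col 4] BHMQ: children BM:{C,T}, HQ:{C} ∩→ {C}; cost 0
[col 5] BM: children B:{A}, M:{G} ∪→ {A,G}; cost 1
[col 5] HQ: children H:{T}, Q:{G} ∪→ {G,T}; cost 1
[col 5] BHMQ: children BM:{A,G}, HQ:{G,T} ∩→ {G}; cost 0
[col 6] BM: children B:{A}, M:{G} ∪→ {A,G}; cost 1
[col 6] HQ: children H:{T}, Q:{T} ∩→ {T}; cost 0
[col 6] BHMQ: children BM:{A,G}, HQ:{T} ∪→ {A,G,T}; cost 1
per-site changes: [1, 2, 3, 1, 1, 2, 2]; total = 12

A,G,T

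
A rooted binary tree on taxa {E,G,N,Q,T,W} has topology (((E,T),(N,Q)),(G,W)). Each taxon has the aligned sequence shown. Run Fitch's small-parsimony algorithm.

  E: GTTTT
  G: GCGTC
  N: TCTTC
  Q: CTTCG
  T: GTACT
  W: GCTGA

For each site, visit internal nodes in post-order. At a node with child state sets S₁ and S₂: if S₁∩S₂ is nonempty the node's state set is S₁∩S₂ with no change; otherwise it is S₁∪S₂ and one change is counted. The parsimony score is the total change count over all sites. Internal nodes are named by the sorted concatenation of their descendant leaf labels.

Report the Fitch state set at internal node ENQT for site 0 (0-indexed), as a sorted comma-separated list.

C,G,T

[col 0] ET: children E:{G}, T:{G} ∩→ {G}; cost 0
[col 0] NQ: children N:{T}, Q:{C} ∪→ {C,T}; cost 1
[col 0] ENQT: children ET:{G}, NQ:{C,T} ∪→ {C,G,T}; cost 1
[col 0] GW: children G:{G}, W:{G} ∩→ {G}; cost 0
[col 0] EGNQTW: children ENQT:{C,G,T}, GW:{G} ∩→ {G}; cost 0
[col 1] ET: children E:{T}, T:{T} ∩→ {T}; cost 0
[col 1] NQ: children N:{C}, Q:{T} ∪→ {C,T}; cost 1
[col 1] ENQT: children ET:{T}, NQ:{C,T} ∩→ {T}; cost 0
[col 1] GW: children G:{C}, W:{C} ∩→ {C}; cost 0
[col 1] EGNQTW: children ENQT:{T}, GW:{C} ∪→ {C,T}; cost 1
[col 2] ET: children E:{T}, T:{A} ∪→ {A,T}; cost 1
[col 2] NQ: children N:{T}, Q:{T} ∩→ {T}; cost 0
[col 2] ENQT: children ET:{A,T}, NQ:{T} ∩→ {T}; cost 0
[col 2] GW: children G:{G}, W:{T} ∪→ {G,T}; cost 1
[col 2] EGNQTW: children ENQT:{T}, GW:{G,T} ∩→ {T}; cost 0
[col 3] ET: children E:{T}, T:{C} ∪→ {C,T}; cost 1
[col 3] NQ: children N:{T}, Q:{C} ∪→ {C,T}; cost 1
[col 3] ENQT: children ET:{C,T}, NQ:{C,T} ∩→ {C,T}; cost 0
[col 3] GW: children G:{T}, W:{G} ∪→ {G,T}; cost 1
[col 3] EGNQTW: children ENQT:{C,T}, GW:{G,T} ∩→ {T}; cost 0
[col 4] ET: children E:{T}, T:{T} ∩→ {T}; cost 0
[col 4] NQ: children N:{C}, Q:{G} ∪→ {C,G}; cost 1
[col 4] ENQT: children ET:{T}, NQ:{C,G} ∪→ {C,G,T}; cost 1
[col 4] GW: children G:{C}, W:{A} ∪→ {A,C}; cost 1
[col 4] EGNQTW: children ENQT:{C,G,T}, GW:{A,C} ∩→ {C}; cost 0
per-site changes: [2, 2, 2, 3, 3]; total = 12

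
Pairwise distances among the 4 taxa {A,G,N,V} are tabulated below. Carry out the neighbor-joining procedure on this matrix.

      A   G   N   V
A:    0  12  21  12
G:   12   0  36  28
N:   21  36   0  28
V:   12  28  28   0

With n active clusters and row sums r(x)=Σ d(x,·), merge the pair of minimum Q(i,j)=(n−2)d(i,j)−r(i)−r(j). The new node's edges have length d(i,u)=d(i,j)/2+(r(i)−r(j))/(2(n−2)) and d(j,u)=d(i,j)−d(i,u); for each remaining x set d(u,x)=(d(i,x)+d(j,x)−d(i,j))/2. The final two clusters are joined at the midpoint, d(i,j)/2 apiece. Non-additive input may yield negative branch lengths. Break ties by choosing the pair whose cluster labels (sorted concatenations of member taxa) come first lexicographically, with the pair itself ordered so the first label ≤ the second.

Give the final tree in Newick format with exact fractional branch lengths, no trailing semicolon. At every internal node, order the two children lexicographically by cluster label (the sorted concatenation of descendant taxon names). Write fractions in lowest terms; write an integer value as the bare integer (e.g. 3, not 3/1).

step 1: merge (A,G) at d=12, Q=-97; branch lengths A→-7/4, G→55/4; new cluster AG
  updated: d(AG,N)=45/2, d(AG,V)=14
step 2: merge (AG,N) at d=45/2, Q=-129/2; branch lengths AG→17/4, N→73/4; new cluster AGN
  updated: d(AGN,V)=39/4
step 3: merge (AGN,V) at d=39/4; branch lengths AGN→39/8, V→39/8; new cluster AGNV
final tree: (((A:-7/4,G:55/4):17/4,N:73/4):39/8,V:39/8)
total length: 177/4

(((A:-7/4,G:55/4):17/4,N:73/4):39/8,V:39/8)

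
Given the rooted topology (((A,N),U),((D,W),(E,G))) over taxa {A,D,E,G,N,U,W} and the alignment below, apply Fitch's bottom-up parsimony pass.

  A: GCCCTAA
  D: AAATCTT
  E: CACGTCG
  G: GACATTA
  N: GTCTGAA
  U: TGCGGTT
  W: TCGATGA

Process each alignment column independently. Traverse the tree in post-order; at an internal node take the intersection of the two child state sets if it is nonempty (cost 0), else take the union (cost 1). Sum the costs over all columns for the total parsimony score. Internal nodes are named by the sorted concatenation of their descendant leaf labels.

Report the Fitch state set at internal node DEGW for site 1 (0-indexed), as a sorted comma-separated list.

AN@0: {G} ∩ {G} = {G} (intersection, +0)
ANU@0: {G} ∪ {T} = {G,T} (union, +1)
DW@0: {A} ∪ {T} = {A,T} (union, +1)
EG@0: {C} ∪ {G} = {C,G} (union, +1)
DEGW@0: {A,T} ∪ {C,G} = {A,C,G,T} (union, +1)
ADEGNUW@0: {G,T} ∩ {A,C,G,T} = {G,T} (intersection, +0)
AN@1: {C} ∪ {T} = {C,T} (union, +1)
ANU@1: {C,T} ∪ {G} = {C,G,T} (union, +1)
DW@1: {A} ∪ {C} = {A,C} (union, +1)
EG@1: {A} ∩ {A} = {A} (intersection, +0)
DEGW@1: {A,C} ∩ {A} = {A} (intersection, +0)
ADEGNUW@1: {C,G,T} ∪ {A} = {A,C,G,T} (union, +1)
AN@2: {C} ∩ {C} = {C} (intersection, +0)
ANU@2: {C} ∩ {C} = {C} (intersection, +0)
DW@2: {A} ∪ {G} = {A,G} (union, +1)
EG@2: {C} ∩ {C} = {C} (intersection, +0)
DEGW@2: {A,G} ∪ {C} = {A,C,G} (union, +1)
ADEGNUW@2: {C} ∩ {A,C,G} = {C} (intersection, +0)
AN@3: {C} ∪ {T} = {C,T} (union, +1)
ANU@3: {C,T} ∪ {G} = {C,G,T} (union, +1)
DW@3: {T} ∪ {A} = {A,T} (union, +1)
EG@3: {G} ∪ {A} = {A,G} (union, +1)
DEGW@3: {A,T} ∩ {A,G} = {A} (intersection, +0)
ADEGNUW@3: {C,G,T} ∪ {A} = {A,C,G,T} (union, +1)
AN@4: {T} ∪ {G} = {G,T} (union, +1)
ANU@4: {G,T} ∩ {G} = {G} (intersection, +0)
DW@4: {C} ∪ {T} = {C,T} (union, +1)
EG@4: {T} ∩ {T} = {T} (intersection, +0)
DEGW@4: {C,T} ∩ {T} = {T} (intersection, +0)
ADEGNUW@4: {G} ∪ {T} = {G,T} (union, +1)
AN@5: {A} ∩ {A} = {A} (intersection, +0)
ANU@5: {A} ∪ {T} = {A,T} (union, +1)
DW@5: {T} ∪ {G} = {G,T} (union, +1)
EG@5: {C} ∪ {T} = {C,T} (union, +1)
DEGW@5: {G,T} ∩ {C,T} = {T} (intersection, +0)
ADEGNUW@5: {A,T} ∩ {T} = {T} (intersection, +0)
AN@6: {A} ∩ {A} = {A} (intersection, +0)
ANU@6: {A} ∪ {T} = {A,T} (union, +1)
DW@6: {T} ∪ {A} = {A,T} (union, +1)
EG@6: {G} ∪ {A} = {A,G} (union, +1)
DEGW@6: {A,T} ∩ {A,G} = {A} (intersection, +0)
ADEGNUW@6: {A,T} ∩ {A} = {A} (intersection, +0)
per-site changes: [4, 4, 2, 5, 3, 3, 3]; total = 24

A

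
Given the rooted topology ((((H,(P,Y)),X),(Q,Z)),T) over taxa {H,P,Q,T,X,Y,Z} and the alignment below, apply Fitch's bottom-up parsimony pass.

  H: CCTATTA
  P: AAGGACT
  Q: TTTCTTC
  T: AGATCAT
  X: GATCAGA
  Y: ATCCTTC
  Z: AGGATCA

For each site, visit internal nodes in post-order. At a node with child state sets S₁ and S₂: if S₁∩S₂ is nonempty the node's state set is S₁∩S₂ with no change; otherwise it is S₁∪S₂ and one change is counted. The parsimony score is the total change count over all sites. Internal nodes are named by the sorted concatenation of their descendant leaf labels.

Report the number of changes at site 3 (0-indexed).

4

site 0, node PY: P={A} ∩ Y={A} → {A} (+0)
site 0, node HPY: H={C} ∪ PY={A} → {A,C} (+1)
site 0, node HPXY: HPY={A,C} ∪ X={G} → {A,C,G} (+1)
site 0, node QZ: Q={T} ∪ Z={A} → {A,T} (+1)
site 0, node HPQXYZ: HPXY={A,C,G} ∩ QZ={A,T} → {A} (+0)
site 0, node HPQTXYZ: HPQXYZ={A} ∩ T={A} → {A} (+0)
site 1, node PY: P={A} ∪ Y={T} → {A,T} (+1)
site 1, node HPY: H={C} ∪ PY={A,T} → {A,C,T} (+1)
site 1, node HPXY: HPY={A,C,T} ∩ X={A} → {A} (+0)
site 1, node QZ: Q={T} ∪ Z={G} → {G,T} (+1)
site 1, node HPQXYZ: HPXY={A} ∪ QZ={G,T} → {A,G,T} (+1)
site 1, node HPQTXYZ: HPQXYZ={A,G,T} ∩ T={G} → {G} (+0)
site 2, node PY: P={G} ∪ Y={C} → {C,G} (+1)
site 2, node HPY: H={T} ∪ PY={C,G} → {C,G,T} (+1)
site 2, node HPXY: HPY={C,G,T} ∩ X={T} → {T} (+0)
site 2, node QZ: Q={T} ∪ Z={G} → {G,T} (+1)
site 2, node HPQXYZ: HPXY={T} ∩ QZ={G,T} → {T} (+0)
site 2, node HPQTXYZ: HPQXYZ={T} ∪ T={A} → {A,T} (+1)
site 3, node PY: P={G} ∪ Y={C} → {C,G} (+1)
site 3, node HPY: H={A} ∪ PY={C,G} → {A,C,G} (+1)
site 3, node HPXY: HPY={A,C,G} ∩ X={C} → {C} (+0)
site 3, node QZ: Q={C} ∪ Z={A} → {A,C} (+1)
site 3, node HPQXYZ: HPXY={C} ∩ QZ={A,C} → {C} (+0)
site 3, node HPQTXYZ: HPQXYZ={C} ∪ T={T} → {C,T} (+1)
site 4, node PY: P={A} ∪ Y={T} → {A,T} (+1)
site 4, node HPY: H={T} ∩ PY={A,T} → {T} (+0)
site 4, node HPXY: HPY={T} ∪ X={A} → {A,T} (+1)
site 4, node QZ: Q={T} ∩ Z={T} → {T} (+0)
site 4, node HPQXYZ: HPXY={A,T} ∩ QZ={T} → {T} (+0)
site 4, node HPQTXYZ: HPQXYZ={T} ∪ T={C} → {C,T} (+1)
site 5, node PY: P={C} ∪ Y={T} → {C,T} (+1)
site 5, node HPY: H={T} ∩ PY={C,T} → {T} (+0)
site 5, node HPXY: HPY={T} ∪ X={G} → {G,T} (+1)
site 5, node QZ: Q={T} ∪ Z={C} → {C,T} (+1)
site 5, node HPQXYZ: HPXY={G,T} ∩ QZ={C,T} → {T} (+0)
site 5, node HPQTXYZ: HPQXYZ={T} ∪ T={A} → {A,T} (+1)
site 6, node PY: P={T} ∪ Y={C} → {C,T} (+1)
site 6, node HPY: H={A} ∪ PY={C,T} → {A,C,T} (+1)
site 6, node HPXY: HPY={A,C,T} ∩ X={A} → {A} (+0)
site 6, node QZ: Q={C} ∪ Z={A} → {A,C} (+1)
site 6, node HPQXYZ: HPXY={A} ∩ QZ={A,C} → {A} (+0)
site 6, node HPQTXYZ: HPQXYZ={A} ∪ T={T} → {A,T} (+1)
per-site changes: [3, 4, 4, 4, 3, 4, 4]; total = 26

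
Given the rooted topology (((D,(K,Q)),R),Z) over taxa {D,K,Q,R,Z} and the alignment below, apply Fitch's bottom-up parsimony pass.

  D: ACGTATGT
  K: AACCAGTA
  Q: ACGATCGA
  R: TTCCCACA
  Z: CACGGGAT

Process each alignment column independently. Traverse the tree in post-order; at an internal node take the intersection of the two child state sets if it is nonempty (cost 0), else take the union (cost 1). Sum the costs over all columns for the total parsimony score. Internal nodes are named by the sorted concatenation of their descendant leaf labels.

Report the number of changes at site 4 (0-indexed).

[col 0] KQ: children K:{A}, Q:{A} ∩→ {A}; cost 0
[col 0] DKQ: children D:{A}, KQ:{A} ∩→ {A}; cost 0
[col 0] DKQR: children DKQ:{A}, R:{T} ∪→ {A,T}; cost 1
[col 0] DKQRZ: children DKQR:{A,T}, Z:{C} ∪→ {A,C,T}; cost 1
[col 1] KQ: children K:{A}, Q:{C} ∪→ {A,C}; cost 1
[col 1] DKQ: children D:{C}, KQ:{A,C} ∩→ {C}; cost 0
[col 1] DKQR: children DKQ:{C}, R:{T} ∪→ {C,T}; cost 1
[col 1] DKQRZ: children DKQR:{C,T}, Z:{A} ∪→ {A,C,T}; cost 1
[col 2] KQ: children K:{C}, Q:{G} ∪→ {C,G}; cost 1
[col 2] DKQ: children D:{G}, KQ:{C,G} ∩→ {G}; cost 0
[col 2] DKQR: children DKQ:{G}, R:{C} ∪→ {C,G}; cost 1
[col 2] DKQRZ: children DKQR:{C,G}, Z:{C} ∩→ {C}; cost 0
[col 3] KQ: children K:{C}, Q:{A} ∪→ {A,C}; cost 1
[col 3] DKQ: children D:{T}, KQ:{A,C} ∪→ {A,C,T}; cost 1
[col 3] DKQR: children DKQ:{A,C,T}, R:{C} ∩→ {C}; cost 0
[col 3] DKQRZ: children DKQR:{C}, Z:{G} ∪→ {C,G}; cost 1
[col 4] KQ: children K:{A}, Q:{T} ∪→ {A,T}; cost 1
[col 4] DKQ: children D:{A}, KQ:{A,T} ∩→ {A}; cost 0
[col 4] DKQR: children DKQ:{A}, R:{C} ∪→ {A,C}; cost 1
[col 4] DKQRZ: children DKQR:{A,C}, Z:{G} ∪→ {A,C,G}; cost 1
[col 5] KQ: children K:{G}, Q:{C} ∪→ {C,G}; cost 1
[col 5] DKQ: children D:{T}, KQ:{C,G} ∪→ {C,G,T}; cost 1
[col 5] DKQR: children DKQ:{C,G,T}, R:{A} ∪→ {A,C,G,T}; cost 1
[col 5] DKQRZ: children DKQR:{A,C,G,T}, Z:{G} ∩→ {G}; cost 0
[col 6] KQ: children K:{T}, Q:{G} ∪→ {G,T}; cost 1
[col 6] DKQ: children D:{G}, KQ:{G,T} ∩→ {G}; cost 0
[col 6] DKQR: children DKQ:{G}, R:{C} ∪→ {C,G}; cost 1
[col 6] DKQRZ: children DKQR:{C,G}, Z:{A} ∪→ {A,C,G}; cost 1
[col 7] KQ: children K:{A}, Q:{A} ∩→ {A}; cost 0
[col 7] DKQ: children D:{T}, KQ:{A} ∪→ {A,T}; cost 1
[col 7] DKQR: children DKQ:{A,T}, R:{A} ∩→ {A}; cost 0
[col 7] DKQRZ: children DKQR:{A}, Z:{T} ∪→ {A,T}; cost 1
per-site changes: [2, 3, 2, 3, 3, 3, 3, 2]; total = 21

3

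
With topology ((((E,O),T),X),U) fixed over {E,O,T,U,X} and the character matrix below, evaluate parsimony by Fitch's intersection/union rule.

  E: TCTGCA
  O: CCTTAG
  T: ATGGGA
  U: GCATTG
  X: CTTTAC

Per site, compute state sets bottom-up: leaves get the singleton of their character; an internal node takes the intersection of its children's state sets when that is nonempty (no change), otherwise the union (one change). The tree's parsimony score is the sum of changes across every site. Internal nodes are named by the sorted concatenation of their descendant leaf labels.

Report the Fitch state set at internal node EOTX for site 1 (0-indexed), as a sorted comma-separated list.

T

site 0, node EO: E={T} ∪ O={C} → {C,T} (+1)
site 0, node EOT: EO={C,T} ∪ T={A} → {A,C,T} (+1)
site 0, node EOTX: EOT={A,C,T} ∩ X={C} → {C} (+0)
site 0, node EOTUX: EOTX={C} ∪ U={G} → {C,G} (+1)
site 1, node EO: E={C} ∩ O={C} → {C} (+0)
site 1, node EOT: EO={C} ∪ T={T} → {C,T} (+1)
site 1, node EOTX: EOT={C,T} ∩ X={T} → {T} (+0)
site 1, node EOTUX: EOTX={T} ∪ U={C} → {C,T} (+1)
site 2, node EO: E={T} ∩ O={T} → {T} (+0)
site 2, node EOT: EO={T} ∪ T={G} → {G,T} (+1)
site 2, node EOTX: EOT={G,T} ∩ X={T} → {T} (+0)
site 2, node EOTUX: EOTX={T} ∪ U={A} → {A,T} (+1)
site 3, node EO: E={G} ∪ O={T} → {G,T} (+1)
site 3, node EOT: EO={G,T} ∩ T={G} → {G} (+0)
site 3, node EOTX: EOT={G} ∪ X={T} → {G,T} (+1)
site 3, node EOTUX: EOTX={G,T} ∩ U={T} → {T} (+0)
site 4, node EO: E={C} ∪ O={A} → {A,C} (+1)
site 4, node EOT: EO={A,C} ∪ T={G} → {A,C,G} (+1)
site 4, node EOTX: EOT={A,C,G} ∩ X={A} → {A} (+0)
site 4, node EOTUX: EOTX={A} ∪ U={T} → {A,T} (+1)
site 5, node EO: E={A} ∪ O={G} → {A,G} (+1)
site 5, node EOT: EO={A,G} ∩ T={A} → {A} (+0)
site 5, node EOTX: EOT={A} ∪ X={C} → {A,C} (+1)
site 5, node EOTUX: EOTX={A,C} ∪ U={G} → {A,C,G} (+1)
per-site changes: [3, 2, 2, 2, 3, 3]; total = 15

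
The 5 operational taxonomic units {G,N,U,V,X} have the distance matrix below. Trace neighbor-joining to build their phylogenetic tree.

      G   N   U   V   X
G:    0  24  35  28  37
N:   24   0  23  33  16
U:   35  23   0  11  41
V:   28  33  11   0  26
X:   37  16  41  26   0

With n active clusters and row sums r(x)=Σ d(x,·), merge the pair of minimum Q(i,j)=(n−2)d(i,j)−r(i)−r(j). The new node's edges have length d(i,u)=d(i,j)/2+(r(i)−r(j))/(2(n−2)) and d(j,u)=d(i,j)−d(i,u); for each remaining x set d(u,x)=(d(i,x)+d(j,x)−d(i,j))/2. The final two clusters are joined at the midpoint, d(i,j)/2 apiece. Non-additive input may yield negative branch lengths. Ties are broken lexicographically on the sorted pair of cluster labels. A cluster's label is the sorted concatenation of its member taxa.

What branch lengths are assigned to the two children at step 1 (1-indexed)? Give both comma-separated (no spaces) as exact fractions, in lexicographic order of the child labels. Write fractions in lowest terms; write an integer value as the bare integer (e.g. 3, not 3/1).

1. join U+V (d=11, Q=-175) ⇒ UV; edges |U|=15/2, |V|=7/2
  updated: d(G,UV)=26, d(N,UV)=45/2, d(UV,X)=28
2. join G+UV (d=26, Q=-223/2) ⇒ GUV; edges |G|=125/8, |UV|=83/8
  updated: d(GUV,N)=41/4, d(GUV,X)=39/2
3. join GUV+N (d=41/4, Q=-183/4) ⇒ GNUV; edges |GUV|=55/8, |N|=27/8
  updated: d(GNUV,X)=101/8
4. join GNUV+X (d=101/8) ⇒ GNUVX; edges |GNUV|=101/16, |X|=101/16
final tree: (((G:125/8,(U:15/2,V:7/2):83/8):55/8,N:27/8):101/16,X:101/16)
total length: 479/8

15/2,7/2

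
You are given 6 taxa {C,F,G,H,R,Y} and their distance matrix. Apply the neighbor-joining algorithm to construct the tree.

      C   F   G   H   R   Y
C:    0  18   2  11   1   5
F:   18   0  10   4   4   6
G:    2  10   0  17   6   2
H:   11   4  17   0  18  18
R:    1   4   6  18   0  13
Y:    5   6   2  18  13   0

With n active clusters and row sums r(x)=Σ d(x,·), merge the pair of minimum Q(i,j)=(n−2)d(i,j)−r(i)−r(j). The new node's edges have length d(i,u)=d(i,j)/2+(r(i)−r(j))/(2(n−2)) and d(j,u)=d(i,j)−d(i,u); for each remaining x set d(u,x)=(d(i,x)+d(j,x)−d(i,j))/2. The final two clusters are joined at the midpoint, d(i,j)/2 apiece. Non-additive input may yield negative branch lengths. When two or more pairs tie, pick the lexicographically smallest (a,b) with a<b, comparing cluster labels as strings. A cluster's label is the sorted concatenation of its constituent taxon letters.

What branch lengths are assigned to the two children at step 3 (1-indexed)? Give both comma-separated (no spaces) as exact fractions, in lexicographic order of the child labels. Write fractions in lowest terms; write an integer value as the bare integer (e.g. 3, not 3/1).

11/4,15/2

1. join F+H (d=4, Q=-94) ⇒ FH; edges |F|=-5/4, |H|=21/4
  updated: d(C,FH)=25/2, d(FH,G)=23/2, d(FH,R)=9, d(FH,Y)=10
2. join C+R (d=1, Q=-93/2) ⇒ CR; edges |C|=-11/12, |R|=23/12
  updated: d(CR,FH)=41/4, d(CR,G)=7/2, d(CR,Y)=17/2
3. join CR+FH (d=41/4, Q=-67/2) ⇒ CFHR; edges |CR|=11/4, |FH|=15/2
  updated: d(CFHR,G)=19/8, d(CFHR,Y)=33/8
4. join CFHR+G (d=19/8, Q=-17/2) ⇒ CFGHR; edges |CFHR|=9/4, |G|=1/8
  updated: d(CFGHR,Y)=15/8
5. join CFGHR+Y (d=15/8) ⇒ CFGHRY; edges |CFGHR|=15/16, |Y|=15/16
final tree: ((((C:-11/12,R:23/12):11/4,(F:-5/4,H:21/4):15/2):9/4,G:1/8):15/16,Y:15/16)
total length: 39/2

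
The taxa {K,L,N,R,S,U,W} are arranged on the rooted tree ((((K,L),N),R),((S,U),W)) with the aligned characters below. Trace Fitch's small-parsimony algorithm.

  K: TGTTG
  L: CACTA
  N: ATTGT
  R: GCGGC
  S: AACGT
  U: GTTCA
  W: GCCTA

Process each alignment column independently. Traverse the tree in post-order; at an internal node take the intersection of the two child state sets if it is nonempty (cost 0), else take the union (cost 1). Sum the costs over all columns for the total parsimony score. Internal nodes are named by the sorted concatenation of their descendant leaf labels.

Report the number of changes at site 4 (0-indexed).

KL@0: {T} ∪ {C} = {C,T} (union, +1)
KLN@0: {C,T} ∪ {A} = {A,C,T} (union, +1)
KLNR@0: {A,C,T} ∪ {G} = {A,C,G,T} (union, +1)
SU@0: {A} ∪ {G} = {A,G} (union, +1)
SUW@0: {A,G} ∩ {G} = {G} (intersection, +0)
KLNRSUW@0: {A,C,G,T} ∩ {G} = {G} (intersection, +0)
KL@1: {G} ∪ {A} = {A,G} (union, +1)
KLN@1: {A,G} ∪ {T} = {A,G,T} (union, +1)
KLNR@1: {A,G,T} ∪ {C} = {A,C,G,T} (union, +1)
SU@1: {A} ∪ {T} = {A,T} (union, +1)
SUW@1: {A,T} ∪ {C} = {A,C,T} (union, +1)
KLNRSUW@1: {A,C,G,T} ∩ {A,C,T} = {A,C,T} (intersection, +0)
KL@2: {T} ∪ {C} = {C,T} (union, +1)
KLN@2: {C,T} ∩ {T} = {T} (intersection, +0)
KLNR@2: {T} ∪ {G} = {G,T} (union, +1)
SU@2: {C} ∪ {T} = {C,T} (union, +1)
SUW@2: {C,T} ∩ {C} = {C} (intersection, +0)
KLNRSUW@2: {G,T} ∪ {C} = {C,G,T} (union, +1)
KL@3: {T} ∩ {T} = {T} (intersection, +0)
KLN@3: {T} ∪ {G} = {G,T} (union, +1)
KLNR@3: {G,T} ∩ {G} = {G} (intersection, +0)
SU@3: {G} ∪ {C} = {C,G} (union, +1)
SUW@3: {C,G} ∪ {T} = {C,G,T} (union, +1)
KLNRSUW@3: {G} ∩ {C,G,T} = {G} (intersection, +0)
KL@4: {G} ∪ {A} = {A,G} (union, +1)
KLN@4: {A,G} ∪ {T} = {A,G,T} (union, +1)
KLNR@4: {A,G,T} ∪ {C} = {A,C,G,T} (union, +1)
SU@4: {T} ∪ {A} = {A,T} (union, +1)
SUW@4: {A,T} ∩ {A} = {A} (intersection, +0)
KLNRSUW@4: {A,C,G,T} ∩ {A} = {A} (intersection, +0)
per-site changes: [4, 5, 4, 3, 4]; total = 20

4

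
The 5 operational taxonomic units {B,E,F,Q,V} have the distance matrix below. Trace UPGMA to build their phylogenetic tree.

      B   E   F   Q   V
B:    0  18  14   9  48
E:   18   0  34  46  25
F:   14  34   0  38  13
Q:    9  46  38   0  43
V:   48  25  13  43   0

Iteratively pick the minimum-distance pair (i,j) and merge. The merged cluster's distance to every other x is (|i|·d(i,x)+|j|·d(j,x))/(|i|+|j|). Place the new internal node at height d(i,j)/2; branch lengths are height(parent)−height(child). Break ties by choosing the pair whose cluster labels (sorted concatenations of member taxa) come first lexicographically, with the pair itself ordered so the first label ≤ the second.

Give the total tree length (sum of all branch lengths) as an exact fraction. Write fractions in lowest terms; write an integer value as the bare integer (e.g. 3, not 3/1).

1. join B+Q (d=9) ⇒ BQ; edges |B|=9/2, |Q|=9/2
  updated: d(BQ,E)=32, d(BQ,F)=26, d(BQ,V)=91/2
2. join F+V (d=13) ⇒ FV; edges |F|=13/2, |V|=13/2
  updated: d(BQ,FV)=143/4, d(E,FV)=59/2
3. join E+FV (d=59/2) ⇒ EFV; edges |E|=59/4, |FV|=33/4
  updated: d(BQ,EFV)=69/2
4. join BQ+EFV (d=69/2) ⇒ BEFQV; edges |BQ|=51/4, |EFV|=5/2
final tree: ((B:9/2,Q:9/2):51/4,(E:59/4,(F:13/2,V:13/2):33/4):5/2)
total length: 241/4

241/4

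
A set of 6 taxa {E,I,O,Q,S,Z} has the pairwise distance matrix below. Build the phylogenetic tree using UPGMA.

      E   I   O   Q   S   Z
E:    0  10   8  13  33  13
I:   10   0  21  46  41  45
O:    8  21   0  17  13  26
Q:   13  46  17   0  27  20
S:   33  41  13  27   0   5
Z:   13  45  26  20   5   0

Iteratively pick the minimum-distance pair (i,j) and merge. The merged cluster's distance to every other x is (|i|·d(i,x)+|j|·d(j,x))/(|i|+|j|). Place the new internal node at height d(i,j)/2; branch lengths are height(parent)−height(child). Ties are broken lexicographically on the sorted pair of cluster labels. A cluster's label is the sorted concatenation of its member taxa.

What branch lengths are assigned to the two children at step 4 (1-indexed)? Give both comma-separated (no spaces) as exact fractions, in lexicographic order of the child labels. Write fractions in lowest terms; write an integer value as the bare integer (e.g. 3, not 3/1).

7/2,17/2

1. join S+Z (d=5) ⇒ SZ; edges |S|=5/2, |Z|=5/2
  updated: d(E,SZ)=23, d(I,SZ)=43, d(O,SZ)=39/2, d(Q,SZ)=47/2
2. join E+O (d=8) ⇒ EO; edges |E|=4, |O|=4
  updated: d(EO,I)=31/2, d(EO,Q)=15, d(EO,SZ)=85/4
3. join EO+Q (d=15) ⇒ EOQ; edges |EO|=7/2, |Q|=15/2
  updated: d(EOQ,I)=77/3, d(EOQ,SZ)=22
4. join EOQ+SZ (d=22) ⇒ EOQSZ; edges |EOQ|=7/2, |SZ|=17/2
  updated: d(EOQSZ,I)=163/5
5. join EOQSZ+I (d=163/5) ⇒ EIOQSZ; edges |EOQSZ|=53/10, |I|=163/10
final tree: ((((E:4,O:4):7/2,Q:15/2):7/2,(S:5/2,Z:5/2):17/2):53/10,I:163/10)
total length: 288/5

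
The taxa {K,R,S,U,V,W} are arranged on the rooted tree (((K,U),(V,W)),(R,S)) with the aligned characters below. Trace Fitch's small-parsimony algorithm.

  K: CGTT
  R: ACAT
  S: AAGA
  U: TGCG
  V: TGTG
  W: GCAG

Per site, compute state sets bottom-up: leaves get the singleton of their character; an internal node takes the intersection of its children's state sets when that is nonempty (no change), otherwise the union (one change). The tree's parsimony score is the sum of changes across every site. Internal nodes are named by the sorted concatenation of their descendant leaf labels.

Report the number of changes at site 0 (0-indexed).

site 0, node KU: K={C} ∪ U={T} → {C,T} (+1)
site 0, node VW: V={T} ∪ W={G} → {G,T} (+1)
site 0, node KUVW: KU={C,T} ∩ VW={G,T} → {T} (+0)
site 0, node RS: R={A} ∩ S={A} → {A} (+0)
site 0, node KRSUVW: KUVW={T} ∪ RS={A} → {A,T} (+1)
site 1, node KU: K={G} ∩ U={G} → {G} (+0)
site 1, node VW: V={G} ∪ W={C} → {C,G} (+1)
site 1, node KUVW: KU={G} ∩ VW={C,G} → {G} (+0)
site 1, node RS: R={C} ∪ S={A} → {A,C} (+1)
site 1, node KRSUVW: KUVW={G} ∪ RS={A,C} → {A,C,G} (+1)
site 2, node KU: K={T} ∪ U={C} → {C,T} (+1)
site 2, node VW: V={T} ∪ W={A} → {A,T} (+1)
site 2, node KUVW: KU={C,T} ∩ VW={A,T} → {T} (+0)
site 2, node RS: R={A} ∪ S={G} → {A,G} (+1)
site 2, node KRSUVW: KUVW={T} ∪ RS={A,G} → {A,G,T} (+1)
site 3, node KU: K={T} ∪ U={G} → {G,T} (+1)
site 3, node VW: V={G} ∩ W={G} → {G} (+0)
site 3, node KUVW: KU={G,T} ∩ VW={G} → {G} (+0)
site 3, node RS: R={T} ∪ S={A} → {A,T} (+1)
site 3, node KRSUVW: KUVW={G} ∪ RS={A,T} → {A,G,T} (+1)
per-site changes: [3, 3, 4, 3]; total = 13

3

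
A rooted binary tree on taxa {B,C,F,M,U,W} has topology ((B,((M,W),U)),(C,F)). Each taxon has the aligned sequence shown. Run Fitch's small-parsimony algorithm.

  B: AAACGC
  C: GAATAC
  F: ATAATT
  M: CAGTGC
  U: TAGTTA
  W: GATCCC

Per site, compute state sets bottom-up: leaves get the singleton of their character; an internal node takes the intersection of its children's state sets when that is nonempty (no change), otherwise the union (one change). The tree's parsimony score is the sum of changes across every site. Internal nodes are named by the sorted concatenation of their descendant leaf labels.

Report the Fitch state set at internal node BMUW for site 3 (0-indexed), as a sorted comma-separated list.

[col 0] MW: children M:{C}, W:{G} ∪→ {C,G}; cost 1
[col 0] MUW: children MW:{C,G}, U:{T} ∪→ {C,G,T}; cost 1
[col 0] BMUW: children B:{A}, MUW:{C,G,T} ∪→ {A,C,G,T}; cost 1
[col 0] CF: children C:{G}, F:{A} ∪→ {A,G}; cost 1
[col 0] BCFMUW: children BMUW:{A,C,G,T}, CF:{A,G} ∩→ {A,G}; cost 0
[col 1] MW: children M:{A}, W:{A} ∩→ {A}; cost 0
[col 1] MUW: children MW:{A}, U:{A} ∩→ {A}; cost 0
[col 1] BMUW: children B:{A}, MUW:{A} ∩→ {A}; cost 0
[col 1] CF: children C:{A}, F:{T} ∪→ {A,T}; cost 1
[col 1] BCFMUW: children BMUW:{A}, CF:{A,T} ∩→ {A}; cost 0
[col 2] MW: children M:{G}, W:{T} ∪→ {G,T}; cost 1
[col 2] MUW: children MW:{G,T}, U:{G} ∩→ {G}; cost 0
[col 2] BMUW: children B:{A}, MUW:{G} ∪→ {A,G}; cost 1
[col 2] CF: children C:{A}, F:{A} ∩→ {A}; cost 0
[col 2] BCFMUW: children BMUW:{A,G}, CF:{A} ∩→ {A}; cost 0
[col 3] MW: children M:{T}, W:{C} ∪→ {C,T}; cost 1
[col 3] MUW: children MW:{C,T}, U:{T} ∩→ {T}; cost 0
[col 3] BMUW: children B:{C}, MUW:{T} ∪→ {C,T}; cost 1
[col 3] CF: children C:{T}, F:{A} ∪→ {A,T}; cost 1
[col 3] BCFMUW: children BMUW:{C,T}, CF:{A,T} ∩→ {T}; cost 0
[col 4] MW: children M:{G}, W:{C} ∪→ {C,G}; cost 1
[col 4] MUW: children MW:{C,G}, U:{T} ∪→ {C,G,T}; cost 1
[col 4] BMUW: children B:{G}, MUW:{C,G,T} ∩→ {G}; cost 0
[col 4] CF: children C:{A}, F:{T} ∪→ {A,T}; cost 1
[col 4] BCFMUW: children BMUW:{G}, CF:{A,T} ∪→ {A,G,T}; cost 1
[col 5] MW: children M:{C}, W:{C} ∩→ {C}; cost 0
[col 5] MUW: children MW:{C}, U:{A} ∪→ {A,C}; cost 1
[col 5] BMUW: children B:{C}, MUW:{A,C} ∩→ {C}; cost 0
[col 5] CF: children C:{C}, F:{T} ∪→ {C,T}; cost 1
[col 5] BCFMUW: children BMUW:{C}, CF:{C,T} ∩→ {C}; cost 0
per-site changes: [4, 1, 2, 3, 4, 2]; total = 16

C,T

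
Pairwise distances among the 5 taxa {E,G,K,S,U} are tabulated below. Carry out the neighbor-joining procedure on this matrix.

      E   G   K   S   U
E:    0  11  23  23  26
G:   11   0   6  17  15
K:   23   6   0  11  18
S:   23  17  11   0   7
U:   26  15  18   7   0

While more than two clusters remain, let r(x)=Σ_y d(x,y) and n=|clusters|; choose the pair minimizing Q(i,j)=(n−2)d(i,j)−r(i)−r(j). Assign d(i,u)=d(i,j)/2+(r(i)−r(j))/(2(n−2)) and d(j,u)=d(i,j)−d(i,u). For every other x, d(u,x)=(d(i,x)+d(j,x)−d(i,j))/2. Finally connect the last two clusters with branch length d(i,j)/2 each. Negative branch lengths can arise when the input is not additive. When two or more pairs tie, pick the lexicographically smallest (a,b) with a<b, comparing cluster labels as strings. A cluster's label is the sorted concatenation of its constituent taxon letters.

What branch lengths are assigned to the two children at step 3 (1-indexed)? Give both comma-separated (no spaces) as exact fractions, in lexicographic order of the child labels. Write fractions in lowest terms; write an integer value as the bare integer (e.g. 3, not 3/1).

37/8,35/8

iteration 1: select S,U (d=7, Q=-103); attach at lengths (13/6, 29/6); label the merged cluster SU
  updated: d(E,SU)=21, d(G,SU)=25/2, d(K,SU)=11
iteration 2: select E,G (d=11, Q=-125/2); attach at lengths (95/8, -7/8); label the merged cluster EG
  updated: d(EG,K)=9, d(EG,SU)=45/4
iteration 3: select EG,K (d=9, Q=-125/4); attach at lengths (37/8, 35/8); label the merged cluster EGK
  updated: d(EGK,SU)=53/8
iteration 4: select EGK,SU (d=53/8); attach at lengths (53/16, 53/16); label the merged cluster EGKSU
final tree: (((E:95/8,G:-7/8):37/8,K:35/8):53/16,(S:13/6,U:29/6):53/16)
total length: 269/8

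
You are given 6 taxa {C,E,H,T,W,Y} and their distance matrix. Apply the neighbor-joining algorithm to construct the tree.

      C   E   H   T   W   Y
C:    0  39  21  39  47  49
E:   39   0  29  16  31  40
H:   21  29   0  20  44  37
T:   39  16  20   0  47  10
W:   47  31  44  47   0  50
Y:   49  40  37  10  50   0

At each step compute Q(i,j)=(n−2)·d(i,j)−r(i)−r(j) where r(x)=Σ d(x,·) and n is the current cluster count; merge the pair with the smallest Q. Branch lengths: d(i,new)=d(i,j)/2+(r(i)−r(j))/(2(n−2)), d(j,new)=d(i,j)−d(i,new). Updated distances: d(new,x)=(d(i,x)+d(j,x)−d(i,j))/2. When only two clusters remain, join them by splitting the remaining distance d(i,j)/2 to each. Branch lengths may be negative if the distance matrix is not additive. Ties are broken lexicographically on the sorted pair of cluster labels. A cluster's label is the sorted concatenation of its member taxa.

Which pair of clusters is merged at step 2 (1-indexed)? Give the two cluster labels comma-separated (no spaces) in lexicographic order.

1. join T+Y (d=10, Q=-278) ⇒ TY; edges |T|=-7/4, |Y|=47/4
  updated: d(C,TY)=39, d(E,TY)=23, d(H,TY)=47/2, d(TY,W)=87/2
2. join C+H (d=21, Q=-401/2) ⇒ CH; edges |C|=61/4, |H|=23/4
  updated: d(CH,E)=47/2, d(CH,TY)=83/4, d(CH,W)=35
3. join CH+TY (d=83/4, Q=-125) ⇒ CHTY; edges |CH|=67/8, |TY|=99/8
  updated: d(CHTY,E)=103/8, d(CHTY,W)=231/8
4. join CHTY+E (d=103/8, Q=-291/4) ⇒ CEHTY; edges |CHTY|=43/8, |E|=15/2
  updated: d(CEHTY,W)=47/2
5. join CEHTY+W (d=47/2) ⇒ CEHTWY; edges |CEHTY|=47/4, |W|=47/4
final tree: ((((C:61/4,H:23/4):67/8,(T:-7/4,Y:47/4):99/8):43/8,E:15/2):47/4,W:47/4)
total length: 705/8

C,H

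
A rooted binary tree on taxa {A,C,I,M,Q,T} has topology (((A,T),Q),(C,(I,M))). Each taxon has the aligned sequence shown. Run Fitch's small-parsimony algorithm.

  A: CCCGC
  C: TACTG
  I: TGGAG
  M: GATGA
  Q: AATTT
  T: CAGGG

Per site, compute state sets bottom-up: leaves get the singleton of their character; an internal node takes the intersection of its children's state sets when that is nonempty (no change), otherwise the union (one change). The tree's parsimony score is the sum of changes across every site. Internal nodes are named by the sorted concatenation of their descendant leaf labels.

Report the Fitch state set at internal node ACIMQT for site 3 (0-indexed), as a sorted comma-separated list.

site 0, node AT: A={C} ∩ T={C} → {C} (+0)
site 0, node AQT: AT={C} ∪ Q={A} → {A,C} (+1)
site 0, node IM: I={T} ∪ M={G} → {G,T} (+1)
site 0, node CIM: C={T} ∩ IM={G,T} → {T} (+0)
site 0, node ACIMQT: AQT={A,C} ∪ CIM={T} → {A,C,T} (+1)
site 1, node AT: A={C} ∪ T={A} → {A,C} (+1)
site 1, node AQT: AT={A,C} ∩ Q={A} → {A} (+0)
site 1, node IM: I={G} ∪ M={A} → {A,G} (+1)
site 1, node CIM: C={A} ∩ IM={A,G} → {A} (+0)
site 1, node ACIMQT: AQT={A} ∩ CIM={A} → {A} (+0)
site 2, node AT: A={C} ∪ T={G} → {C,G} (+1)
site 2, node AQT: AT={C,G} ∪ Q={T} → {C,G,T} (+1)
site 2, node IM: I={G} ∪ M={T} → {G,T} (+1)
site 2, node CIM: C={C} ∪ IM={G,T} → {C,G,T} (+1)
site 2, node ACIMQT: AQT={C,G,T} ∩ CIM={C,G,T} → {C,G,T} (+0)
site 3, node AT: A={G} ∩ T={G} → {G} (+0)
site 3, node AQT: AT={G} ∪ Q={T} → {G,T} (+1)
site 3, node IM: I={A} ∪ M={G} → {A,G} (+1)
site 3, node CIM: C={T} ∪ IM={A,G} → {A,G,T} (+1)
site 3, node ACIMQT: AQT={G,T} ∩ CIM={A,G,T} → {G,T} (+0)
site 4, node AT: A={C} ∪ T={G} → {C,G} (+1)
site 4, node AQT: AT={C,G} ∪ Q={T} → {C,G,T} (+1)
site 4, node IM: I={G} ∪ M={A} → {A,G} (+1)
site 4, node CIM: C={G} ∩ IM={A,G} → {G} (+0)
site 4, node ACIMQT: AQT={C,G,T} ∩ CIM={G} → {G} (+0)
per-site changes: [3, 2, 4, 3, 3]; total = 15

G,T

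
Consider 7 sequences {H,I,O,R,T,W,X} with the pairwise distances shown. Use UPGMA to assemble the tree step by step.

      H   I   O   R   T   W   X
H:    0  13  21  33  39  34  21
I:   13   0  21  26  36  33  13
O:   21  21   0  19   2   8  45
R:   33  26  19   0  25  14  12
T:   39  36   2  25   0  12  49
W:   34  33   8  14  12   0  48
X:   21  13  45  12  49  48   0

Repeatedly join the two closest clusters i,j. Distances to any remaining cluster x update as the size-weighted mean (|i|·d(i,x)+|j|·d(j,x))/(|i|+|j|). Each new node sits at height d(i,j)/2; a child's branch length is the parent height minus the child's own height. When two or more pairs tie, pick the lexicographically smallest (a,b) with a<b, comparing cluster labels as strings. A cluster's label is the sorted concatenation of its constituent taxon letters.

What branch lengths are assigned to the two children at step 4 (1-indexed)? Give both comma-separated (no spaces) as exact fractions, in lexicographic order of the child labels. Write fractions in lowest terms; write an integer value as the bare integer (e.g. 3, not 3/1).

iteration 1: select O,T (d=2); attach at lengths (1, 1); label the merged cluster OT
  updated: d(H,OT)=30, d(I,OT)=57/2, d(OT,R)=22, d(OT,W)=10, d(OT,X)=47
iteration 2: select OT,W (d=10); attach at lengths (4, 5); label the merged cluster OTW
  updated: d(H,OTW)=94/3, d(I,OTW)=30, d(OTW,R)=58/3, d(OTW,X)=142/3
iteration 3: select R,X (d=12); attach at lengths (6, 6); label the merged cluster RX
  updated: d(H,RX)=27, d(I,RX)=39/2, d(OTW,RX)=100/3
iteration 4: select H,I (d=13); attach at lengths (13/2, 13/2); label the merged cluster HI
  updated: d(HI,OTW)=92/3, d(HI,RX)=93/4
iteration 5: select HI,RX (d=93/4); attach at lengths (41/8, 45/8); label the merged cluster HIRX
  updated: d(HIRX,OTW)=32
iteration 6: select HIRX,OTW (d=32); attach at lengths (35/8, 11); label the merged cluster HIORTWX
final tree: (((H:13/2,I:13/2):41/8,(R:6,X:6):45/8):35/8,((O:1,T:1):4,W:5):11)
total length: 497/8

13/2,13/2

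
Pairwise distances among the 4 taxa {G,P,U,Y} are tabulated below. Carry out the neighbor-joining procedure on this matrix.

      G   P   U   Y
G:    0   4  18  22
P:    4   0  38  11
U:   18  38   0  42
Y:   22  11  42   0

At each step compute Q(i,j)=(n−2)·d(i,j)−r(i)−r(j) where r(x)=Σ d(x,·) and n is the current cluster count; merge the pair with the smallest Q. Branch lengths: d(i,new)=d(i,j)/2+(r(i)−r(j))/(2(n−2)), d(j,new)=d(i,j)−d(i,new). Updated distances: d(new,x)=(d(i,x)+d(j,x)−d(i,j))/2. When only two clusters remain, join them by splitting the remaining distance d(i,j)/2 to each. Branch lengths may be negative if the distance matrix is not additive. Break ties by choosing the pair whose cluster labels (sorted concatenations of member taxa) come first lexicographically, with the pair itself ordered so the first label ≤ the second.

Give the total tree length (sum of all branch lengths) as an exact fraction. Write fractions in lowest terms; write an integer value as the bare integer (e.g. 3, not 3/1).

41

iteration 1: select G,U (d=18, Q=-106); attach at lengths (-9/2, 45/2); label the merged cluster GU
  updated: d(GU,P)=12, d(GU,Y)=23
iteration 2: select GU,P (d=12, Q=-46); attach at lengths (12, 0); label the merged cluster GPU
  updated: d(GPU,Y)=11
iteration 3: select GPU,Y (d=11); attach at lengths (11/2, 11/2); label the merged cluster GPUY
final tree: (((G:-9/2,U:45/2):12,P:0):11/2,Y:11/2)
total length: 41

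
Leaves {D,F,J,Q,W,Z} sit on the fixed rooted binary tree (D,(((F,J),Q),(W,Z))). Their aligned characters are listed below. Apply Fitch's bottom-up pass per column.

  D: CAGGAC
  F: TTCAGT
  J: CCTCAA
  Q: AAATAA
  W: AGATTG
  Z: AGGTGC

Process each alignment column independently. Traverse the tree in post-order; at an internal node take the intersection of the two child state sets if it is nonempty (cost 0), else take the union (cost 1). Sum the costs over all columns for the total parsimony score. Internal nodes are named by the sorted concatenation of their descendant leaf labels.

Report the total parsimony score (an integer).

site 0, node FJ: F={T} ∪ J={C} → {C,T} (+1)
site 0, node FJQ: FJ={C,T} ∪ Q={A} → {A,C,T} (+1)
site 0, node WZ: W={A} ∩ Z={A} → {A} (+0)
site 0, node FJQWZ: FJQ={A,C,T} ∩ WZ={A} → {A} (+0)
site 0, node DFJQWZ: D={C} ∪ FJQWZ={A} → {A,C} (+1)
site 1, node FJ: F={T} ∪ J={C} → {C,T} (+1)
site 1, node FJQ: FJ={C,T} ∪ Q={A} → {A,C,T} (+1)
site 1, node WZ: W={G} ∩ Z={G} → {G} (+0)
site 1, node FJQWZ: FJQ={A,C,T} ∪ WZ={G} → {A,C,G,T} (+1)
site 1, node DFJQWZ: D={A} ∩ FJQWZ={A,C,G,T} → {A} (+0)
site 2, node FJ: F={C} ∪ J={T} → {C,T} (+1)
site 2, node FJQ: FJ={C,T} ∪ Q={A} → {A,C,T} (+1)
site 2, node WZ: W={A} ∪ Z={G} → {A,G} (+1)
site 2, node FJQWZ: FJQ={A,C,T} ∩ WZ={A,G} → {A} (+0)
site 2, node DFJQWZ: D={G} ∪ FJQWZ={A} → {A,G} (+1)
site 3, node FJ: F={A} ∪ J={C} → {A,C} (+1)
site 3, node FJQ: FJ={A,C} ∪ Q={T} → {A,C,T} (+1)
site 3, node WZ: W={T} ∩ Z={T} → {T} (+0)
site 3, node FJQWZ: FJQ={A,C,T} ∩ WZ={T} → {T} (+0)
site 3, node DFJQWZ: D={G} ∪ FJQWZ={T} → {G,T} (+1)
site 4, node FJ: F={G} ∪ J={A} → {A,G} (+1)
site 4, node FJQ: FJ={A,G} ∩ Q={A} → {A} (+0)
site 4, node WZ: W={T} ∪ Z={G} → {G,T} (+1)
site 4, node FJQWZ: FJQ={A} ∪ WZ={G,T} → {A,G,T} (+1)
site 4, node DFJQWZ: D={A} ∩ FJQWZ={A,G,T} → {A} (+0)
site 5, node FJ: F={T} ∪ J={A} → {A,T} (+1)
site 5, node FJQ: FJ={A,T} ∩ Q={A} → {A} (+0)
site 5, node WZ: W={G} ∪ Z={C} → {C,G} (+1)
site 5, node FJQWZ: FJQ={A} ∪ WZ={C,G} → {A,C,G} (+1)
site 5, node DFJQWZ: D={C} ∩ FJQWZ={A,C,G} → {C} (+0)
per-site changes: [3, 3, 4, 3, 3, 3]; total = 19

19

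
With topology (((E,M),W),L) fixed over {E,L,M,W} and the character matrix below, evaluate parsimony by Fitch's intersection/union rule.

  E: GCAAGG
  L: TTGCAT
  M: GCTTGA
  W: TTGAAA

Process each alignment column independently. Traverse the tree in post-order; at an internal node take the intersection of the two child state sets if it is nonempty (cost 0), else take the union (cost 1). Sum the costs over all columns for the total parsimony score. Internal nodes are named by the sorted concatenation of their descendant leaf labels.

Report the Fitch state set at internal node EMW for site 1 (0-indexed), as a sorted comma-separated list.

C,T

site 0, node EM: E={G} ∩ M={G} → {G} (+0)
site 0, node EMW: EM={G} ∪ W={T} → {G,T} (+1)
site 0, node ELMW: EMW={G,T} ∩ L={T} → {T} (+0)
site 1, node EM: E={C} ∩ M={C} → {C} (+0)
site 1, node EMW: EM={C} ∪ W={T} → {C,T} (+1)
site 1, node ELMW: EMW={C,T} ∩ L={T} → {T} (+0)
site 2, node EM: E={A} ∪ M={T} → {A,T} (+1)
site 2, node EMW: EM={A,T} ∪ W={G} → {A,G,T} (+1)
site 2, node ELMW: EMW={A,G,T} ∩ L={G} → {G} (+0)
site 3, node EM: E={A} ∪ M={T} → {A,T} (+1)
site 3, node EMW: EM={A,T} ∩ W={A} → {A} (+0)
site 3, node ELMW: EMW={A} ∪ L={C} → {A,C} (+1)
site 4, node EM: E={G} ∩ M={G} → {G} (+0)
site 4, node EMW: EM={G} ∪ W={A} → {A,G} (+1)
site 4, node ELMW: EMW={A,G} ∩ L={A} → {A} (+0)
site 5, node EM: E={G} ∪ M={A} → {A,G} (+1)
site 5, node EMW: EM={A,G} ∩ W={A} → {A} (+0)
site 5, node ELMW: EMW={A} ∪ L={T} → {A,T} (+1)
per-site changes: [1, 1, 2, 2, 1, 2]; total = 9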